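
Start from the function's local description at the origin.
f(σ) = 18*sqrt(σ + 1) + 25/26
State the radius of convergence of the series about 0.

Branch term (18)*sqrt(1 - σ/(-1)): its argument vanishes at σ = -1, a square-root branch point, modulus 1.
The radius of convergence is the smallest modulus among the singular points: 1.

The radius of convergence is 1.


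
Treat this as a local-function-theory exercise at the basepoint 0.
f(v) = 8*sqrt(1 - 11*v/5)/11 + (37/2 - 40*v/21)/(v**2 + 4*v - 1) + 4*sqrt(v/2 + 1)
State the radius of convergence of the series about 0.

The radius of convergence is -2 + sqrt(5).

Denominator factor (v**2 + 4*v - 1): discriminant 20, real irrational roots -2 + sqrt(5) and -2 - sqrt(5); poles of order 1, moduli -2 + sqrt(5) and 2 + sqrt(5).
Branch term (4)*sqrt(1 - v/(-2)): its argument vanishes at v = -2, a square-root branch point, modulus 2.
Branch term (8/11)*sqrt(1 - v/(5/11)): its argument vanishes at v = 5/11, a square-root branch point, modulus 5/11.
The radius of convergence is the smallest modulus among the singular points: -2 + sqrt(5).


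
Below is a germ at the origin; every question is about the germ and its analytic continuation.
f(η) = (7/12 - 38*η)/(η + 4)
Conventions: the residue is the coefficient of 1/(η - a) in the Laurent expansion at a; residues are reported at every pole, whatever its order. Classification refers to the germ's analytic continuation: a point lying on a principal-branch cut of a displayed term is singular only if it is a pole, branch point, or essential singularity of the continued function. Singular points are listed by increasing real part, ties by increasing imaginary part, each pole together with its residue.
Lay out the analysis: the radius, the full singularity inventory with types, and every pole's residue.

Denominator factor (η + 4): pole of order 1 at -4, modulus 4.
The radius of convergence is the smallest modulus among the singular points: 4.
At the order-1 pole -4 set g(η) = (η - (-4))*f(η) = 7/12 - 38*η.
Simple pole: residue = g(a) at a = -4, which is 1831/12.

Radius of convergence at 0: 4.
At -4: a pole of order 1; residue 1831/12.


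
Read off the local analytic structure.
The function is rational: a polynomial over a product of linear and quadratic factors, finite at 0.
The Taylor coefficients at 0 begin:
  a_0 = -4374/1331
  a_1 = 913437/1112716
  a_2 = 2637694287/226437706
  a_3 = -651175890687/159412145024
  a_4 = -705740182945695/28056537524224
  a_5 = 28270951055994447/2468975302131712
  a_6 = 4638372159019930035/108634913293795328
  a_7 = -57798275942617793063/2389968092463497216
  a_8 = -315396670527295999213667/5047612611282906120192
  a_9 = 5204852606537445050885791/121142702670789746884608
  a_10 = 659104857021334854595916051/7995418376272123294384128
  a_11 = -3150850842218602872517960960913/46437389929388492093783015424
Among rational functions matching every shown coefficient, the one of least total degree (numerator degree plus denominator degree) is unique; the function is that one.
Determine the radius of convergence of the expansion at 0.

No rational of total degree below 10 reproduces all 12 coefficients; solving the [2/8] Pade equations on them gives f(h) = (29*h**2/37 - 16*h/19 - 6)/((h**2 + h/12 + 1)*(h**2 + h/8 + 11/9)**3), whose expansion matches every shown term.
Denominator factor (h**2 + h/12 + 1): discriminant -575/144, complex-conjugate roots (-1/24) + ((5/24)*sqrt(23))*i and (-1/24) - ((5/24)*sqrt(23))*i; poles of order 1, moduli 1 and 1.
Denominator factor (h**2 + h/8 + 11/9)^3: discriminant -2807/576, complex-conjugate roots (-1/16) + ((1/48)*sqrt(2807))*i and (-1/16) - ((1/48)*sqrt(2807))*i; poles of order 3, moduli (1/3)*sqrt(11) and (1/3)*sqrt(11).
The radius of convergence is the smallest modulus among the singular points: 1.

The radius of convergence is 1.


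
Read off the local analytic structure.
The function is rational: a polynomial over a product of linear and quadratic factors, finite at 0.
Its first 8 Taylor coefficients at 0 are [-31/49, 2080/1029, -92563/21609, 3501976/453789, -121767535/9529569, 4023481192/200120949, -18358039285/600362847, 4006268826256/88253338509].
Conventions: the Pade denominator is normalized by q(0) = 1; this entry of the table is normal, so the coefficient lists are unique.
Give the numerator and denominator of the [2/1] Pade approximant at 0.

Taylor coefficients needed (read off): a_0 = -31/49, a_1 = 2080/1029, a_2 = -92563/21609, a_3 = 3501976/453789.
Write the denominator as Q(η) = 1 + q1*η. Requiring Q*f - P = O(η^4) with deg P <= 2 kills the coefficients of η^3..η^3 in Q*f:
  η^3: a_3 + q1*a_2 = 0, i.e. 3501976/453789 + (-92563/21609)*q1 = 0.
Solving this linear system: q1 = 3501976/1943823.
The numerator is Q*f truncated at degree 2: P0 = a_0 = -31/49; P1 = a_1 + q1*a_0 = 27989928/31749109; P2 = a_2 + q1*a_1 = -142644321/222243763.

The Pade approximant has numerator coefficients [-31/49, 27989928/31749109, -142644321/222243763]; denominator coefficients [1, 3501976/1943823].


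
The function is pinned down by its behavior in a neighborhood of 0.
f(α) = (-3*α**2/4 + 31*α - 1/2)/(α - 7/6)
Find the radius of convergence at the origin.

Denominator factor (α - 7/6): pole of order 1 at 7/6, modulus 7/6.
The radius of convergence is the smallest modulus among the singular points: 7/6.

The radius of convergence is 7/6.


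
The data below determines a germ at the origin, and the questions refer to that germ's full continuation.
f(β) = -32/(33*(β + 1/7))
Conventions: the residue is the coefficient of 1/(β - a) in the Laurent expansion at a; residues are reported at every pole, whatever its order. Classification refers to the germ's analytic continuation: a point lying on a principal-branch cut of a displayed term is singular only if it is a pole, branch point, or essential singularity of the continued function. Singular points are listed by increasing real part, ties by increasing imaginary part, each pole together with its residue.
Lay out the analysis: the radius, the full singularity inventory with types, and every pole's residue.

Denominator factor (β + 1/7): pole of order 1 at -1/7, modulus 1/7.
The radius of convergence is the smallest modulus among the singular points: 1/7.
At the order-1 pole -1/7 set g(β) = (β - (-1/7))*f(β) = -32/33.
Simple pole: residue = g(a) at a = -1/7, which is -32/33.

Radius of convergence at 0: 1/7.
At -1/7: a pole of order 1; residue -32/33.


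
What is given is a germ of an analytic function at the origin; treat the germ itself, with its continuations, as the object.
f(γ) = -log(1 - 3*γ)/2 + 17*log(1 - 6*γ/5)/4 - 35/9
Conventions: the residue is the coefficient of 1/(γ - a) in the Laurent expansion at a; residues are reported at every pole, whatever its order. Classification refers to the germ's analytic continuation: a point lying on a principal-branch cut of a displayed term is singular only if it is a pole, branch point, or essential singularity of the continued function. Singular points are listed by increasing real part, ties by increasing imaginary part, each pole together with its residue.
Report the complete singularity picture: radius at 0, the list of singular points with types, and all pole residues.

Branch term (17/4)*log(1 - γ/(5/6)): its argument vanishes at γ = 5/6, a logarithmic branch point, modulus 5/6.
Branch term (-1/2)*log(1 - γ/(1/3)): its argument vanishes at γ = 1/3, a logarithmic branch point, modulus 1/3.
The radius of convergence is the smallest modulus among the singular points: 1/3.
List the singular points by increasing real part (a conjugate pair: the negative imaginary part first).

Radius of convergence at 0: 1/3.
At 1/3: a logarithmic branch point.
At 5/6: a logarithmic branch point.


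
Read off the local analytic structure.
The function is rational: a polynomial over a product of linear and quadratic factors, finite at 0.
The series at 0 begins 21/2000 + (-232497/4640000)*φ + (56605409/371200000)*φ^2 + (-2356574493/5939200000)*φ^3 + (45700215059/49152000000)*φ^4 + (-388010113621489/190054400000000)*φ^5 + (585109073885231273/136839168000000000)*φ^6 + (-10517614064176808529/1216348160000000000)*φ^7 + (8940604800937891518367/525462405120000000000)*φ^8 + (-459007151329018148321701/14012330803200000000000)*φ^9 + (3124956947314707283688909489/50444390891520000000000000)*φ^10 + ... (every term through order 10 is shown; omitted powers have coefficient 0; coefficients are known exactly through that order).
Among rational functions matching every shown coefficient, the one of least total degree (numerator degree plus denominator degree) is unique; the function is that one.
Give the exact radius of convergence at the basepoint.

The radius of convergence is -1 + (2/3)*sqrt(6).

No rational of total degree below 9 reproduces all 11 coefficients; solving the [1/8] Pade equations on them gives f(φ) = (7/12 - 23*φ/29)/((φ**2 - 2*φ - 5/3)**3*(φ**2 + 9*φ/4 - 12)), whose expansion matches every shown term.
Denominator factor (φ**2 + 9*φ/4 - 12): discriminant 849/16, real irrational roots -9/8 + (1/8)*sqrt(849) and -9/8 - (1/8)*sqrt(849); poles of order 1, moduli -9/8 + (1/8)*sqrt(849) and 9/8 + (1/8)*sqrt(849).
Denominator factor (φ**2 - 2*φ - 5/3)^3: discriminant 32/3, real irrational roots 1 + (2/3)*sqrt(6) and 1 - (2/3)*sqrt(6); poles of order 3, moduli 1 + (2/3)*sqrt(6) and -1 + (2/3)*sqrt(6).
The radius of convergence is the smallest modulus among the singular points: -1 + (2/3)*sqrt(6).


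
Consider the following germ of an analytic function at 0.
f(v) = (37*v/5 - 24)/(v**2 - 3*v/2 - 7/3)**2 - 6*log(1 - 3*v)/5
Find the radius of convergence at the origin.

Denominator factor (v**2 - 3*v/2 - 7/3)^2: discriminant 139/12, real irrational roots 3/4 + (1/12)*sqrt(417) and 3/4 - (1/12)*sqrt(417); poles of order 2, moduli 3/4 + (1/12)*sqrt(417) and -3/4 + (1/12)*sqrt(417).
Branch term (-6/5)*log(1 - v/(1/3)): its argument vanishes at v = 1/3, a logarithmic branch point, modulus 1/3.
The radius of convergence is the smallest modulus among the singular points: 1/3.

The radius of convergence is 1/3.


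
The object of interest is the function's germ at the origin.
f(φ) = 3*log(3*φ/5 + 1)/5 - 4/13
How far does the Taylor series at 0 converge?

The radius of convergence is 5/3.

Branch term (3/5)*log(1 - φ/(-5/3)): its argument vanishes at φ = -5/3, a logarithmic branch point, modulus 5/3.
The radius of convergence is the smallest modulus among the singular points: 5/3.


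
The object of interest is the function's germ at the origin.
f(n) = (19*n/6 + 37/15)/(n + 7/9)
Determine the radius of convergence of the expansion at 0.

The radius of convergence is 7/9.

Denominator factor (n + 7/9): pole of order 1 at -7/9, modulus 7/9.
The radius of convergence is the smallest modulus among the singular points: 7/9.


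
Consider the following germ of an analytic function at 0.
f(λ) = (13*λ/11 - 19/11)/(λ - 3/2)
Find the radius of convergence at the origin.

Denominator factor (λ - 3/2): pole of order 1 at 3/2, modulus 3/2.
The radius of convergence is the smallest modulus among the singular points: 3/2.

The radius of convergence is 3/2.


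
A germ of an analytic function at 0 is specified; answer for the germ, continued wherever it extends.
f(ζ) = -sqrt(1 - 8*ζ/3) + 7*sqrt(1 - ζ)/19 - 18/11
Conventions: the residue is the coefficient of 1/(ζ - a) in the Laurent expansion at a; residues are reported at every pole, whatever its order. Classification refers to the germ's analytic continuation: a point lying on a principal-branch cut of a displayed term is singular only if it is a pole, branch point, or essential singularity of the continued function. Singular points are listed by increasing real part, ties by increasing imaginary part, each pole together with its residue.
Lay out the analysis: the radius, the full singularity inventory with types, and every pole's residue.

Radius of convergence at 0: 3/8.
At 3/8: an algebraic (square-root) branch point.
At 1: an algebraic (square-root) branch point.

Branch term (-1)*sqrt(1 - ζ/(3/8)): its argument vanishes at ζ = 3/8, a square-root branch point, modulus 3/8.
Branch term (7/19)*sqrt(1 - ζ/(1)): its argument vanishes at ζ = 1, a square-root branch point, modulus 1.
The radius of convergence is the smallest modulus among the singular points: 3/8.
List the singular points by increasing real part (a conjugate pair: the negative imaginary part first).


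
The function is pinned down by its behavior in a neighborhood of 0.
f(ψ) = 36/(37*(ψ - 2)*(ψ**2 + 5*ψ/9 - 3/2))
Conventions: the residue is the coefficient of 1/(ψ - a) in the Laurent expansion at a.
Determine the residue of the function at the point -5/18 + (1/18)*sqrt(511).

The factor ψ**2 + 5*ψ/9 - 3/2 splits as (ψ - a)(ψ - a') with a = -5/18 + (1/18)*sqrt(511), a' = -5/18 - (1/18)*sqrt(511). At the order-1 pole a set g(ψ) = (ψ - a)*f(ψ) = [36/(37*(ψ - 2))] / (ψ - a').
Simple pole: residue = g(a) at a = -5/18 + (1/18)*sqrt(511), which is -324/2405 - (13284/1228955)*sqrt(511).

The residue is -324/2405 - (13284/1228955)*sqrt(511).


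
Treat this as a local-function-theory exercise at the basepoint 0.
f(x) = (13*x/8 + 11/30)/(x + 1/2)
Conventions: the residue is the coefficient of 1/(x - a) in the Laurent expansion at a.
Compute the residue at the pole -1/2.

The residue is -107/240.

At the order-1 pole -1/2 set g(x) = (x - (-1/2))*f(x) = 13*x/8 + 11/30.
Simple pole: residue = g(a) at a = -1/2, which is -107/240.


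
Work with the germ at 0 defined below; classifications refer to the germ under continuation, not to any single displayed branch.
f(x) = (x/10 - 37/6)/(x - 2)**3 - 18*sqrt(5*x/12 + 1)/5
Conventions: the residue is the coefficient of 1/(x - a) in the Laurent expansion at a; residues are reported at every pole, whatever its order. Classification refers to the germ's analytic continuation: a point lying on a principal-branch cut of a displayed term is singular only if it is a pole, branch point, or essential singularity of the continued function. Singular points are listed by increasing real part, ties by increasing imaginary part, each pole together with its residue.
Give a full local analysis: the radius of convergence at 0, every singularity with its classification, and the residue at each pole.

Radius of convergence at 0: 2.
At -12/5: an algebraic (square-root) branch point.
At 2: a pole of order 3; residue 0.

Denominator factor (x - 2)^3: pole of order 3 at 2, modulus 2.
Branch term (-18/5)*sqrt(1 - x/(-12/5)): its argument vanishes at x = -12/5, a square-root branch point, modulus 12/5.
The radius of convergence is the smallest modulus among the singular points: 2.
The branch term is analytic at 2 and contributes nothing to the residue; only the rational part matters.
At the order-3 pole 2 set g(x) = (x - (2))^3*(rational part) = x/10 - 37/6.
Order-3 pole: residue = g''(a)/2; g''(2) = 0, so the residue is 0.
List the singular points by increasing real part (a conjugate pair: the negative imaginary part first).


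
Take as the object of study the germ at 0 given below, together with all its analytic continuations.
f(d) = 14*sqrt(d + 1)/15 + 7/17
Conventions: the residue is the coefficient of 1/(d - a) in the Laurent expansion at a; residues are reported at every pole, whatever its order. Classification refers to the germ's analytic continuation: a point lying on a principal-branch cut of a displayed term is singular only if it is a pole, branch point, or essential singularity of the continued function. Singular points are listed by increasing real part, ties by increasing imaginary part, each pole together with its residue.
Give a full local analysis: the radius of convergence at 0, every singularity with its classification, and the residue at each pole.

Branch term (14/15)*sqrt(1 - d/(-1)): its argument vanishes at d = -1, a square-root branch point, modulus 1.
The radius of convergence is the smallest modulus among the singular points: 1.

Radius of convergence at 0: 1.
At -1: an algebraic (square-root) branch point.


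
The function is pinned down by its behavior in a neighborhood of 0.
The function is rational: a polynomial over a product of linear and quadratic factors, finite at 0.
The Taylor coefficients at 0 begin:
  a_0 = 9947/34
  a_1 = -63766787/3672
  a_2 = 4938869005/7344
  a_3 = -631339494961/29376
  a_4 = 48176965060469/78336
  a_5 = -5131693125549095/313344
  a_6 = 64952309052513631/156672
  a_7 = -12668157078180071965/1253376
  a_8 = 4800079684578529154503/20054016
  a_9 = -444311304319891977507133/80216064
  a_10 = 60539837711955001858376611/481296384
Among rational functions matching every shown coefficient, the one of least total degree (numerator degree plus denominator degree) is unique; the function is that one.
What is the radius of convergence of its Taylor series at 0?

The radius of convergence is 11/8 - (3/56)*sqrt(609).

No rational of total degree below 9 reproduces all 11 coefficients; solving the [2/7] Pade equations on them gives f(χ) = (19*χ**2/12 - 14*χ/27 + 29/34)/((χ + 1)*(χ**2 + 11*χ/4 + 1/7)**3), whose expansion matches every shown term.
Denominator factor (χ + 1): pole of order 1 at -1, modulus 1.
Denominator factor (χ**2 + 11*χ/4 + 1/7)^3: discriminant 783/112, real irrational roots -11/8 + (3/56)*sqrt(609) and -11/8 - (3/56)*sqrt(609); poles of order 3, moduli 11/8 - (3/56)*sqrt(609) and 11/8 + (3/56)*sqrt(609).
The radius of convergence is the smallest modulus among the singular points: 11/8 - (3/56)*sqrt(609).


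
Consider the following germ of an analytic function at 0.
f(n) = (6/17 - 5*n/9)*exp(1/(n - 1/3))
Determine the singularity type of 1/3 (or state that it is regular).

The point is an essential singularity.

The exponent 1/(n - (1/3)) has a pole at 1/3, so exp(1/(n - (1/3))) takes every nonzero value near it: an essential singularity (not a pole of any order).


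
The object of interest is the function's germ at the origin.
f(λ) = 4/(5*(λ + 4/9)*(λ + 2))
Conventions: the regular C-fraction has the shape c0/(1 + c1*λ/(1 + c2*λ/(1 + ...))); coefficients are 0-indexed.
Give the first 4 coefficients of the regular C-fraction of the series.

Taylor coefficients (expand at 0): a_0 = 9/10, a_1 = -99/40, a_2 = 927/160, a_3 = -1683/128.
c0 = a_0 = 9/10. Peel one level at a time: if S = 1 + c*λ/S' with S'(0) = 1, then c is the λ-coefficient of S and S' = c*λ/(S - 1).
S_1 = c0/f = 1 + (11/4)*λ + (9/8)*λ^2 + ...; c1 = 11/4.
S_2 = c1*λ/(S_1 - 1) = 1 + (-9/22)*λ + (81/484)*λ^2 + ...; c2 = -9/22.
S_3 = c2*λ/(S_2 - 1) = 1 + (9/22)*λ + ...; c3 = 9/22.

The regular C-fraction coefficients are [9/10, 11/4, -9/22, 9/22].


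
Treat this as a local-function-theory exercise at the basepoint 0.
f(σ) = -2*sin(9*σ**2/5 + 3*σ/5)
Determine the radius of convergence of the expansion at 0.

The radius of convergence is infinite.

The factor -sin(9*σ**2/5 + 3*σ/5) is entire and contributes no finite singular point.
The polynomial part has no poles.
No finite singular points: the Taylor series at 0 converges everywhere.


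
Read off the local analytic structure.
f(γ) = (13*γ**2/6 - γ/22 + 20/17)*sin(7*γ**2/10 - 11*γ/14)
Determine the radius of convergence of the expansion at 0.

The radius of convergence is infinite.

The factor sin(7*γ**2/10 - 11*γ/14) is entire and contributes no finite singular point.
The polynomial part has no poles.
No finite singular points: the Taylor series at 0 converges everywhere.


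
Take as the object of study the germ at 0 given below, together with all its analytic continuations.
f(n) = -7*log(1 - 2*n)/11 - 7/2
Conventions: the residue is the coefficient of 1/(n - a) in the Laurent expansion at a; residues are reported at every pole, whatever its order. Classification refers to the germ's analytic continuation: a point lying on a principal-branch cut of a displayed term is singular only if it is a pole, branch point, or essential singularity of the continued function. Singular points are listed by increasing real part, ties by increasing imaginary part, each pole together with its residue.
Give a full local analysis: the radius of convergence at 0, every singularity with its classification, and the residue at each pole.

Branch term (-7/11)*log(1 - n/(1/2)): its argument vanishes at n = 1/2, a logarithmic branch point, modulus 1/2.
The radius of convergence is the smallest modulus among the singular points: 1/2.

Radius of convergence at 0: 1/2.
At 1/2: a logarithmic branch point.


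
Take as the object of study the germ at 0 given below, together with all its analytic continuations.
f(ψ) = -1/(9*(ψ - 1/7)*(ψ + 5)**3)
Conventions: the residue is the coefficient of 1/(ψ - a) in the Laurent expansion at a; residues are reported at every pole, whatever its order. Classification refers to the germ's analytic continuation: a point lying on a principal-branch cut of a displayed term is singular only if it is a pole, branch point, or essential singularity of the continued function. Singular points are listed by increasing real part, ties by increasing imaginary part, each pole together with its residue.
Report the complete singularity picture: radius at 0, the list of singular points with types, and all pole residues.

Denominator factor (ψ - 1/7): pole of order 1 at 1/7, modulus 1/7.
Denominator factor (ψ + 5)^3: pole of order 3 at -5, modulus 5.
The radius of convergence is the smallest modulus among the singular points: 1/7.
At the order-3 pole -5 set g(ψ) = (ψ - (-5))^3*f(ψ) = -1/(9*(ψ - 1/7)).
Order-3 pole: residue = g''(a)/2; g''(-5) = 343/209952, so the residue is 343/419904.
At the order-1 pole 1/7 set g(ψ) = (ψ - (1/7))*f(ψ) = -1/(9*(ψ + 5)**3).
Simple pole: residue = g(a) at a = 1/7, which is -343/419904.
List the singular points by increasing real part (a conjugate pair: the negative imaginary part first).

Radius of convergence at 0: 1/7.
At -5: a pole of order 3; residue 343/419904.
At 1/7: a pole of order 1; residue -343/419904.


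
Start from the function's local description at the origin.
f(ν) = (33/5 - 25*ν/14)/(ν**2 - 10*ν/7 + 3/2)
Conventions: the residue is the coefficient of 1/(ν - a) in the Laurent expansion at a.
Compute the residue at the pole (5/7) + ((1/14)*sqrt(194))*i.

The residue is (-25/28) - ((2609/13580)*sqrt(194))*i.

The factor ν**2 - 10*ν/7 + 3/2 splits as (ν - a)(ν - a') with a = (5/7) + ((1/14)*sqrt(194))*i, a' = (5/7) - ((1/14)*sqrt(194))*i. At the order-1 pole a set g(ν) = (ν - a)*f(ν) = [33/5 - 25*ν/14] / (ν - a').
Simple pole: residue = g(a) at a = (5/7) + ((1/14)*sqrt(194))*i, which is (-25/28) - ((2609/13580)*sqrt(194))*i.


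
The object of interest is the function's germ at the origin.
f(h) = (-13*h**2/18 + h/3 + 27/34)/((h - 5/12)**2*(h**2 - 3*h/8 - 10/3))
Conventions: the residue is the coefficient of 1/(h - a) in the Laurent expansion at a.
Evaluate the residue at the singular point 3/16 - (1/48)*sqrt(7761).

The factor h**2 - 3*h/8 - 10/3 splits as (h - a)(h - a') with a = 3/16 - (1/48)*sqrt(7761), a' = 3/16 + (1/48)*sqrt(7761). At the order-1 pole a set g(h) = (h - a)*f(h) = [(-13*h**2/18 + h/3 + 27/34)/(h - 5/12)**2] / (h - a').
Simple pole: residue = g(a) at a = 3/16 - (1/48)*sqrt(7761), which is -366782/15504425 + (182149742/120329842425)*sqrt(7761).

The residue is -366782/15504425 + (182149742/120329842425)*sqrt(7761).


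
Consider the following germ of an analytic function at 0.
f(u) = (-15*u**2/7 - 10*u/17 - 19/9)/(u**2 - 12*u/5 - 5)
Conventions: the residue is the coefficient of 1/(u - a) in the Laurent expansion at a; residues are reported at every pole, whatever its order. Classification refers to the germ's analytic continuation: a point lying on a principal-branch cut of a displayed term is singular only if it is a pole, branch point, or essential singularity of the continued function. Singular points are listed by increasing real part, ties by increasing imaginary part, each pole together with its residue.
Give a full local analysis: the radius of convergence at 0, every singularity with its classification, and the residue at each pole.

Radius of convergence at 0: -6/5 + (1/5)*sqrt(161).
At 6/5 - (1/5)*sqrt(161): a pole of order 1; residue -341/119 + (52754/172431)*sqrt(161).
At 6/5 + (1/5)*sqrt(161): a pole of order 1; residue -341/119 - (52754/172431)*sqrt(161).

Denominator factor (u**2 - 12*u/5 - 5): discriminant 644/25, real irrational roots 6/5 + (1/5)*sqrt(161) and 6/5 - (1/5)*sqrt(161); poles of order 1, moduli 6/5 + (1/5)*sqrt(161) and -6/5 + (1/5)*sqrt(161).
The radius of convergence is the smallest modulus among the singular points: -6/5 + (1/5)*sqrt(161).
The factor u**2 - 12*u/5 - 5 splits as (u - a)(u - a') with a = 6/5 - (1/5)*sqrt(161), a' = 6/5 + (1/5)*sqrt(161). At the order-1 pole a set g(u) = (u - a)*f(u) = [-15*u**2/7 - 10*u/17 - 19/9] / (u - a').
Simple pole: residue = g(a) at a = 6/5 - (1/5)*sqrt(161), which is -341/119 + (52754/172431)*sqrt(161).
The factor u**2 - 12*u/5 - 5 splits as (u - a)(u - a') with a = 6/5 + (1/5)*sqrt(161), a' = 6/5 - (1/5)*sqrt(161). At the order-1 pole a set g(u) = (u - a)*f(u) = [-15*u**2/7 - 10*u/17 - 19/9] / (u - a').
Simple pole: residue = g(a) at a = 6/5 + (1/5)*sqrt(161), which is -341/119 - (52754/172431)*sqrt(161).
List the singular points by increasing real part (a conjugate pair: the negative imaginary part first).


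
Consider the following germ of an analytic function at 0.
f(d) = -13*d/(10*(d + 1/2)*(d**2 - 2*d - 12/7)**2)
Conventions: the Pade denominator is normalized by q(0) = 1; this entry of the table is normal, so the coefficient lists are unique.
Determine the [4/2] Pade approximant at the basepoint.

The Pade approximant has numerator coefficients [0, -637/720, 3023293/12107520, -24206/47295, 6966869/48430080]; denominator coefficients [1, 1430587/353136, 4467067/1059408].

Taylor coefficients needed (expand at 0): a_0 = 0, a_1 = -637/720, a_2 = 8281/2160, a_3 = -106379/8640, a_4 = 2632721/77760, a_5 = -19885229/233280, a_6 = 63005033/311040.
Write the denominator as Q(d) = 1 + q1*d + q2*d^2. Requiring Q*f - P = O(d^7) with deg P <= 4 kills the coefficients of d^5..d^6 in Q*f:
  d^5: a_5 + q1*a_4 + q2*a_3 = 0, i.e. -19885229/233280 + (2632721/77760)*q1 + (-106379/8640)*q2 = 0.
  d^6: a_6 + q1*a_5 + q2*a_4 = 0, i.e. 63005033/311040 + (-19885229/233280)*q1 + (2632721/77760)*q2 = 0.
Solving this linear system: q1 = 1430587/353136, q2 = 4467067/1059408.
The numerator is Q*f truncated at degree 4: P0 = a_0 = 0; P1 = a_1 + q1*a_0 = -637/720; P2 = a_2 + q1*a_1 + q2*a_0 = 3023293/12107520; P3 = a_3 + q1*a_2 + q2*a_1 = -24206/47295; P4 = a_4 + q1*a_3 + q2*a_2 = 6966869/48430080.


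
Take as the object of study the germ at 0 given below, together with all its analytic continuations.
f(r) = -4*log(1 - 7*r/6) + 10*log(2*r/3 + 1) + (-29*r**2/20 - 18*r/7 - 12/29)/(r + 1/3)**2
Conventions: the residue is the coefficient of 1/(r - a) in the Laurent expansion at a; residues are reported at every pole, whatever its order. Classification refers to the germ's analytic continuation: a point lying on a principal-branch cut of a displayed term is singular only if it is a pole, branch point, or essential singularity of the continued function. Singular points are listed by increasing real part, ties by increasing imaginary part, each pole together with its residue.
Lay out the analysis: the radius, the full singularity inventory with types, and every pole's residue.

Radius of convergence at 0: 1/3.
At -3/2: a logarithmic branch point.
At -1/3: a pole of order 2; residue -337/210.
At 6/7: a logarithmic branch point.

Denominator factor (r + 1/3)^2: pole of order 2 at -1/3, modulus 1/3.
Branch term (10)*log(1 - r/(-3/2)): its argument vanishes at r = -3/2, a logarithmic branch point, modulus 3/2.
Branch term (-4)*log(1 - r/(6/7)): its argument vanishes at r = 6/7, a logarithmic branch point, modulus 6/7.
The radius of convergence is the smallest modulus among the singular points: 1/3.
The branch terms are analytic at -1/3 and contribute nothing to the residue; only the rational part matters.
At the order-2 pole -1/3 set g(r) = (r - (-1/3))^2*(rational part) = -29*r**2/20 - 18*r/7 - 12/29.
Order-2 pole: residue = g'(a); g'(-1/3) = -337/210, so the residue is -337/210.
List the singular points by increasing real part (a conjugate pair: the negative imaginary part first).


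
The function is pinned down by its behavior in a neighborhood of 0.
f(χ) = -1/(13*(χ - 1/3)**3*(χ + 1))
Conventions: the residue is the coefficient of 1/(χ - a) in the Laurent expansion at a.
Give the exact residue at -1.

The residue is 27/832.

At the order-1 pole -1 set g(χ) = (χ - (-1))*f(χ) = -1/(13*(χ - 1/3)**3).
Simple pole: residue = g(a) at a = -1, which is 27/832.


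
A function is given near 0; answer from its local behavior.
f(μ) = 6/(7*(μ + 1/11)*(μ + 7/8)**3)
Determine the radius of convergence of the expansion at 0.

The radius of convergence is 1/11.

Denominator factor (μ + 7/8)^3: pole of order 3 at -7/8, modulus 7/8.
Denominator factor (μ + 1/11): pole of order 1 at -1/11, modulus 1/11.
The radius of convergence is the smallest modulus among the singular points: 1/11.


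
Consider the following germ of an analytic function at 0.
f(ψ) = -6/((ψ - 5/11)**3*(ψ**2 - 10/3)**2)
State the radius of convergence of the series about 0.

The radius of convergence is 5/11.

Denominator factor (ψ**2 - 10/3)^2: discriminant 40/3, real irrational roots (1/3)*sqrt(30) and -(1/3)*sqrt(30); poles of order 2, moduli (1/3)*sqrt(30) and (1/3)*sqrt(30).
Denominator factor (ψ - 5/11)^3: pole of order 3 at 5/11, modulus 5/11.
The radius of convergence is the smallest modulus among the singular points: 5/11.


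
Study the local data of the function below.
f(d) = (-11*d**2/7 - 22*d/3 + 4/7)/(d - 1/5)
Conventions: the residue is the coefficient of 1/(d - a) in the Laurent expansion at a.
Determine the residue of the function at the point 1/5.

At the order-1 pole 1/5 set g(d) = (d - (1/5))*f(d) = -11*d**2/7 - 22*d/3 + 4/7.
Simple pole: residue = g(a) at a = 1/5, which is -503/525.

The residue is -503/525.


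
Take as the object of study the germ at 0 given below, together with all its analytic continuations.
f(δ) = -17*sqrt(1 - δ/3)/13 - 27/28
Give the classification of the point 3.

The term (-17/13)*sqrt(1 - δ/(3)) has argument 1 - 3/(3) = 0 at 3: a square-root (algebraic, two-sheeted) branch point; the remaining terms are analytic or single-valued there.

The point is an algebraic (square-root) branch point.


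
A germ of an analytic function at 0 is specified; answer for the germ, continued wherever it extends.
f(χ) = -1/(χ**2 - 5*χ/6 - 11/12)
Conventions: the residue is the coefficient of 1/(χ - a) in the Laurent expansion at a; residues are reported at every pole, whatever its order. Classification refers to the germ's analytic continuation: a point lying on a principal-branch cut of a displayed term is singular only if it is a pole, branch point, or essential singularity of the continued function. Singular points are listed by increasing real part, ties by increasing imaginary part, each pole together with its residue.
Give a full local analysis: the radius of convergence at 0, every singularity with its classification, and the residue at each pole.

Radius of convergence at 0: -5/12 + (1/12)*sqrt(157).
At 5/12 - (1/12)*sqrt(157): a pole of order 1; residue (6/157)*sqrt(157).
At 5/12 + (1/12)*sqrt(157): a pole of order 1; residue -(6/157)*sqrt(157).

Denominator factor (χ**2 - 5*χ/6 - 11/12): discriminant 157/36, real irrational roots 5/12 + (1/12)*sqrt(157) and 5/12 - (1/12)*sqrt(157); poles of order 1, moduli 5/12 + (1/12)*sqrt(157) and -5/12 + (1/12)*sqrt(157).
The radius of convergence is the smallest modulus among the singular points: -5/12 + (1/12)*sqrt(157).
The factor χ**2 - 5*χ/6 - 11/12 splits as (χ - a)(χ - a') with a = 5/12 - (1/12)*sqrt(157), a' = 5/12 + (1/12)*sqrt(157). At the order-1 pole a set g(χ) = (χ - a)*f(χ) = [-1] / (χ - a').
Simple pole: residue = g(a) at a = 5/12 - (1/12)*sqrt(157), which is (6/157)*sqrt(157).
The factor χ**2 - 5*χ/6 - 11/12 splits as (χ - a)(χ - a') with a = 5/12 + (1/12)*sqrt(157), a' = 5/12 - (1/12)*sqrt(157). At the order-1 pole a set g(χ) = (χ - a)*f(χ) = [-1] / (χ - a').
Simple pole: residue = g(a) at a = 5/12 + (1/12)*sqrt(157), which is -(6/157)*sqrt(157).
List the singular points by increasing real part (a conjugate pair: the negative imaginary part first).


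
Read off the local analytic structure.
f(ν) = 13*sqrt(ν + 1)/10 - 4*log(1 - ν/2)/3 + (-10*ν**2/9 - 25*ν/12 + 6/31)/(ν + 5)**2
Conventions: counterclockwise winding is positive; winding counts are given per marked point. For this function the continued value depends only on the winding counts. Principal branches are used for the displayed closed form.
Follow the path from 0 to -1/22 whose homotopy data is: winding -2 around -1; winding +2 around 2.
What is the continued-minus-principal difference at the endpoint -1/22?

The rational part is single-valued and drops out of the difference; each branch term changes only by its own monodromy.
(-4/3)*log(1 - ν/(2)): each positive loop around 2 adds 2*pi*i to the log, so winding +2 contributes (-4/3)*(2)*2*pi*i = -(16/3)*pi*i.
(13/10)*sqrt(1 - ν/(-1)): winding -2 is even, the square root returns to the same sheet, contribution 0.
Summing the contributions at ν = -1/22 gives -(16/3)*pi*i.

Continued minus principal equals -(16/3)*pi*i.


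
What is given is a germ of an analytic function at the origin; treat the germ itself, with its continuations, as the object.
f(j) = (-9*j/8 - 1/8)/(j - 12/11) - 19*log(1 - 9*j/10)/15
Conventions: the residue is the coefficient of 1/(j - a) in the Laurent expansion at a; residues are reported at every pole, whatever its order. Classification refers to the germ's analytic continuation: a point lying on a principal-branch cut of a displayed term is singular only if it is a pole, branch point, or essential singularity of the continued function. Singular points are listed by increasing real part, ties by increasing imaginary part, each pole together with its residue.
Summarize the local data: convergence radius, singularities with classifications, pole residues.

Denominator factor (j - 12/11): pole of order 1 at 12/11, modulus 12/11.
Branch term (-19/15)*log(1 - j/(10/9)): its argument vanishes at j = 10/9, a logarithmic branch point, modulus 10/9.
The radius of convergence is the smallest modulus among the singular points: 12/11.
The branch term is analytic at 12/11 and contributes nothing to the residue; only the rational part matters.
At the order-1 pole 12/11 set g(j) = (j - (12/11))*(rational part) = -9*j/8 - 1/8.
Simple pole: residue = g(a) at a = 12/11, which is -119/88.
List the singular points by increasing real part (a conjugate pair: the negative imaginary part first).

Radius of convergence at 0: 12/11.
At 12/11: a pole of order 1; residue -119/88.
At 10/9: a logarithmic branch point.


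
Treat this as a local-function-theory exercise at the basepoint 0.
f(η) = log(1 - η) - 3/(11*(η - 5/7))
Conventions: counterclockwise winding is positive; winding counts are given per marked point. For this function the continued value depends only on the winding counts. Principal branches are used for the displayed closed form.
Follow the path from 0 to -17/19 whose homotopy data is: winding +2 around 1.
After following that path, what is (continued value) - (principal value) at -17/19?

The rational part is single-valued and drops out of the difference; each branch term changes only by its own monodromy.
(1)*log(1 - η/(1)): each positive loop around 1 adds 2*pi*i to the log, so winding +2 contributes (1)*(2)*2*pi*i = (4)*pi*i.
Summing the contributions at η = -17/19 gives (4)*pi*i.

Continued minus principal equals (4)*pi*i.


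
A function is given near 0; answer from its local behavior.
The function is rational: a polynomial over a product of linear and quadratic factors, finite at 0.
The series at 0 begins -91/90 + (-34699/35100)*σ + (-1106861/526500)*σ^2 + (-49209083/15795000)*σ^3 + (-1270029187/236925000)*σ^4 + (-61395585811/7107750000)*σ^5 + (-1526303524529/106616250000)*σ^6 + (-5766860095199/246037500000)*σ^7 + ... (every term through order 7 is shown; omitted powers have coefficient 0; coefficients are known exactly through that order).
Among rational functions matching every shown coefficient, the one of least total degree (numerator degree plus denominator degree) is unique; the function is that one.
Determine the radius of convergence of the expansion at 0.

No rational of total degree below 3 reproduces all 8 coefficients; solving the [1/2] Pade equations on them gives f(σ) = (σ/26 + 13/15)/(σ**2 + 4*σ/5 - 6/7), whose expansion matches every shown term.
Denominator factor (σ**2 + 4*σ/5 - 6/7): discriminant 712/175, real irrational roots -2/5 + (1/35)*sqrt(1246) and -2/5 - (1/35)*sqrt(1246); poles of order 1, moduli -2/5 + (1/35)*sqrt(1246) and 2/5 + (1/35)*sqrt(1246).
The radius of convergence is the smallest modulus among the singular points: -2/5 + (1/35)*sqrt(1246).

The radius of convergence is -2/5 + (1/35)*sqrt(1246).


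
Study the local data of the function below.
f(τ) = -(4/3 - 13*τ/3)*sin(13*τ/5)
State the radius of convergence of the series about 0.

The factor -sin(13*τ/5) is entire and contributes no finite singular point.
The polynomial part has no poles.
No finite singular points: the Taylor series at 0 converges everywhere.

The radius of convergence is infinite.


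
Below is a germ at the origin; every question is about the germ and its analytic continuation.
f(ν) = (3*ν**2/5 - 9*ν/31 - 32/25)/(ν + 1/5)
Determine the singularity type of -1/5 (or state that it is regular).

The denominator factor ν + 1/5 vanishes at -1/5 and appears to the power 1; the numerator there equals -4642/3875, nonzero, and no other factor vanishes.
Hence a pole whose order is the multiplicity, 1.

The point is a pole of order 1.


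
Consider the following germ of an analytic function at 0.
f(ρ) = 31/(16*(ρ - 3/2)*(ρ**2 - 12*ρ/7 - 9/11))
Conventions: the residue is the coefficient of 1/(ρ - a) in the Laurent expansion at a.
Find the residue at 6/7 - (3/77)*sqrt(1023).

The factor ρ**2 - 12*ρ/7 - 9/11 splits as (ρ - a)(ρ - a') with a = 6/7 - (3/77)*sqrt(1023), a' = 6/7 + (3/77)*sqrt(1023). At the order-1 pole a set g(ρ) = (ρ - a)*f(ρ) = [31/(16*(ρ - 3/2))] / (ρ - a').
Simple pole: residue = g(a) at a = 6/7 - (3/77)*sqrt(1023), which is 2387/2808 - (77/5616)*sqrt(1023).

The residue is 2387/2808 - (77/5616)*sqrt(1023).


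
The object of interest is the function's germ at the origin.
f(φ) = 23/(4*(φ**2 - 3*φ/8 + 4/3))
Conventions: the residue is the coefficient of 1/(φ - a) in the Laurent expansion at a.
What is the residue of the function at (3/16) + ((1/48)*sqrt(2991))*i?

The factor φ**2 - 3*φ/8 + 4/3 splits as (φ - a)(φ - a') with a = (3/16) + ((1/48)*sqrt(2991))*i, a' = (3/16) - ((1/48)*sqrt(2991))*i. At the order-1 pole a set g(φ) = (φ - a)*f(φ) = [23/4] / (φ - a').
Simple pole: residue = g(a) at a = (3/16) + ((1/48)*sqrt(2991))*i, which is -((46/997)*sqrt(2991))*i.

The residue is -((46/997)*sqrt(2991))*i.


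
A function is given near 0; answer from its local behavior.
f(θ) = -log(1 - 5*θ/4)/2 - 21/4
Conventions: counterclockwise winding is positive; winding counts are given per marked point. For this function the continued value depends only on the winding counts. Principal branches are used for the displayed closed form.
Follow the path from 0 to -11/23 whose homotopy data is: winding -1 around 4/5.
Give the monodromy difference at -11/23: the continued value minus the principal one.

The rational part is single-valued and drops out of the difference; each branch term changes only by its own monodromy.
(-1/2)*log(1 - θ/(4/5)): each positive loop around 4/5 adds 2*pi*i to the log, so winding -1 contributes (-1/2)*(-1)*2*pi*i = pi*i.
Summing the contributions at θ = -11/23 gives pi*i.

Continued minus principal equals pi*i.


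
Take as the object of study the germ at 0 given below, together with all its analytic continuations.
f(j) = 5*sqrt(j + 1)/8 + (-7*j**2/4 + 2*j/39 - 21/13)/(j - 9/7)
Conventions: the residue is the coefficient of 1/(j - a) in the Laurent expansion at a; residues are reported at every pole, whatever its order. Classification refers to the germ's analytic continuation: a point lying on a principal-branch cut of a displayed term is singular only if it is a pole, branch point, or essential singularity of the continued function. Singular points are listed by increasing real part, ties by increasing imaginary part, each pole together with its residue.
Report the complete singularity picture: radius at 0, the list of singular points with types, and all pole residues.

Radius of convergence at 0: 1.
At -1: an algebraic (square-root) branch point.
At 9/7: a pole of order 1; residue -231/52.

Denominator factor (j - 9/7): pole of order 1 at 9/7, modulus 9/7.
Branch term (5/8)*sqrt(1 - j/(-1)): its argument vanishes at j = -1, a square-root branch point, modulus 1.
The radius of convergence is the smallest modulus among the singular points: 1.
The branch term is analytic at 9/7 and contributes nothing to the residue; only the rational part matters.
At the order-1 pole 9/7 set g(j) = (j - (9/7))*(rational part) = -7*j**2/4 + 2*j/39 - 21/13.
Simple pole: residue = g(a) at a = 9/7, which is -231/52.
List the singular points by increasing real part (a conjugate pair: the negative imaginary part first).
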